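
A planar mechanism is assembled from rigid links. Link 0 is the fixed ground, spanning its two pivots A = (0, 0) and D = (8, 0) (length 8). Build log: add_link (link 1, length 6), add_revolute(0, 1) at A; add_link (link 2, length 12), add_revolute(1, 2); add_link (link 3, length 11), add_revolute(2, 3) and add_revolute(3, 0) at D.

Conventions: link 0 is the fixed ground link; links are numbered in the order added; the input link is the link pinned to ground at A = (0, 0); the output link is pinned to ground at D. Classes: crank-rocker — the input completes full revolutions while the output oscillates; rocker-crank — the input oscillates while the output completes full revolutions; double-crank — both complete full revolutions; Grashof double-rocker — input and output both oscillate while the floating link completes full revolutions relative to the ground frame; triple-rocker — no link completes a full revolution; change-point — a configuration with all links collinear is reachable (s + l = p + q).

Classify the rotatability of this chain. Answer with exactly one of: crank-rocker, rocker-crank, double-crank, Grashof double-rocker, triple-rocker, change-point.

lengths: ground=8, input=6, coupler=12, output=11
sorted: s=6 (shortest), l=12 (longest), p+q=19
s + l = 18 vs p + q = 19
s + l < p + q (Grashof) with shortest = input link → crank-rocker

crank-rocker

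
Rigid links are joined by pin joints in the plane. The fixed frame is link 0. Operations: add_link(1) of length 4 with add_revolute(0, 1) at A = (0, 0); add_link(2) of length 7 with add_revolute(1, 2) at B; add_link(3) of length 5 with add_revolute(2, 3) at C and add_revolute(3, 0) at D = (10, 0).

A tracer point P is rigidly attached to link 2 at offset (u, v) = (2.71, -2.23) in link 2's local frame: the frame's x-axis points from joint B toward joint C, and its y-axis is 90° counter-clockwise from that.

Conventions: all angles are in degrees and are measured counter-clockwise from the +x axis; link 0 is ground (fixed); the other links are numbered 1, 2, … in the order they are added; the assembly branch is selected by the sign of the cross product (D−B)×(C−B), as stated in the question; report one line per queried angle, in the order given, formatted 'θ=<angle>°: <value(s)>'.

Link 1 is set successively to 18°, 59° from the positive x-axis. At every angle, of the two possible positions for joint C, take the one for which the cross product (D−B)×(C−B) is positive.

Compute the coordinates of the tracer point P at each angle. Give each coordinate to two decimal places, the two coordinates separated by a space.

A=(0,0), D=(10.00,0)
θ=18°: B = A + 4.00·(cos18°, sin18°) = (3.8042, 1.2361)
θ=18°: |BD| = 6.3179
θ=18°: circle(B,7.00) ∩ circle(D,5.00): a=5.0583, h=4.8388
θ=18°:   candidates: C₊=(9.7115,4.9917) cross=30.571; C₋=(7.8181,-4.4988) cross=-30.571
θ=18°:   branch + wants cross > 0 → take C=(9.7115,4.9917) (cross=30.571)
θ=18°: ex = (C−B)/|BC| = (0.8439,0.5365); ey = (-0.5365,0.8439)
θ=18°: P = B + 2.71·ex + -2.23·ey = (7.2876,0.8081)
θ=59°: B = A + 4.00·(cos59°, sin59°) = (2.0602, 3.4287)
θ=59°: |BD| = 8.6485
θ=59°: circle(B,7.00) ∩ circle(D,5.00): a=5.7118, h=4.0467
θ=59°:   candidates: C₊=(8.9082,4.8793) cross=34.998; C₋=(5.6996,-2.5508) cross=-34.998
θ=59°:   branch + wants cross > 0 → take C=(8.9082,4.8793) (cross=34.998)
θ=59°: ex = (C−B)/|BC| = (0.9783,0.2072); ey = (-0.2072,0.9783)
θ=59°: P = B + 2.71·ex + -2.23·ey = (5.1735,1.8087)

θ=18°: 7.29 0.81
θ=59°: 5.17 1.81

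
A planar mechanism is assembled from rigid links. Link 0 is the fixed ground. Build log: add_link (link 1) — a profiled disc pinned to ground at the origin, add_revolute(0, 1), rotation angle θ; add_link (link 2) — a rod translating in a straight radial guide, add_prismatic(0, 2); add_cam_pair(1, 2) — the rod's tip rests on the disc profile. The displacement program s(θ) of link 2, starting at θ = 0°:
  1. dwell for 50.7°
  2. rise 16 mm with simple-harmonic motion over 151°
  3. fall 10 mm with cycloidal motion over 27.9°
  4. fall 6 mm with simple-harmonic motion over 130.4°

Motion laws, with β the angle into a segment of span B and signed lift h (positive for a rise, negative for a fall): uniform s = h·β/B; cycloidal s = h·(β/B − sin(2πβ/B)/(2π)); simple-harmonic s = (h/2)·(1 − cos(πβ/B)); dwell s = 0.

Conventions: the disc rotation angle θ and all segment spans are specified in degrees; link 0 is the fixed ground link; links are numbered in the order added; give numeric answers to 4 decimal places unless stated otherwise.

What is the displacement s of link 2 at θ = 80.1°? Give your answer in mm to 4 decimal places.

seg 1 [0°–50.7°] dwell: s stays 0.0000
seg 2 [50.7°–201.7°] simple-harmonic, h=16: θ=80.1° here. β=29.4, B=151. 16/2·(1 − cos(π·0.1947)) = 1.4505 → s = 1.4505

1.4505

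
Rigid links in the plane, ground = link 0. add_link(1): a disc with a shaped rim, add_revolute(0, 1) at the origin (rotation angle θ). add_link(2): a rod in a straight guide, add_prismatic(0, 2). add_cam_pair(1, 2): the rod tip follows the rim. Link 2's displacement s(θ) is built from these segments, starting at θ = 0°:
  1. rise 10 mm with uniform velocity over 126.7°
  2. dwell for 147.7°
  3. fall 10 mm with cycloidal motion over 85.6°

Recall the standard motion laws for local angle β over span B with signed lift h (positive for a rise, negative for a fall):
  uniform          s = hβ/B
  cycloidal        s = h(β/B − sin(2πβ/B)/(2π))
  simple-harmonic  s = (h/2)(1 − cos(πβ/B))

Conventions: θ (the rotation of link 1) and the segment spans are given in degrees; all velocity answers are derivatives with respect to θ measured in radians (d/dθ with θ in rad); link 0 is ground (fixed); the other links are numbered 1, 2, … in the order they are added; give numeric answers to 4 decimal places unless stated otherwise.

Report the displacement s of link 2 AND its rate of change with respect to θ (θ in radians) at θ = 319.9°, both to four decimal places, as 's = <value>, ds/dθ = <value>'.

segment 1 (0° to 126.7°, uniform, h = 10) is passed completely: s = 0.0000 + (10) = 10.0000
segment 2 (126.7° to 274.4°, dwell): s unchanged at 10.0000
θ = 319.9° falls in segment 3 (274.4° to 360°, cycloidal, h = -10): β = 319.9 − 274.4 = 45.5°, B = 85.6°; Δs = -10·(0.5315 − sin(2π·0.5315)/(2π)) = -5.6288; s = 10.0000 − 5.6288 = 4.3712
velocity in seg [274.4°–360°] (cycloidal), θ in radians: β = 45.5° = 0.7941 rad, B = 85.6° = 1.4940 rad; ds/dθ = (h/B)(1 − cos(2πβ/B)) = ((-10)/1.4940)(1 − cos(2π·0.5315)) = -13.255845 mm/rad

s = 4.3712, ds/dθ = -13.2558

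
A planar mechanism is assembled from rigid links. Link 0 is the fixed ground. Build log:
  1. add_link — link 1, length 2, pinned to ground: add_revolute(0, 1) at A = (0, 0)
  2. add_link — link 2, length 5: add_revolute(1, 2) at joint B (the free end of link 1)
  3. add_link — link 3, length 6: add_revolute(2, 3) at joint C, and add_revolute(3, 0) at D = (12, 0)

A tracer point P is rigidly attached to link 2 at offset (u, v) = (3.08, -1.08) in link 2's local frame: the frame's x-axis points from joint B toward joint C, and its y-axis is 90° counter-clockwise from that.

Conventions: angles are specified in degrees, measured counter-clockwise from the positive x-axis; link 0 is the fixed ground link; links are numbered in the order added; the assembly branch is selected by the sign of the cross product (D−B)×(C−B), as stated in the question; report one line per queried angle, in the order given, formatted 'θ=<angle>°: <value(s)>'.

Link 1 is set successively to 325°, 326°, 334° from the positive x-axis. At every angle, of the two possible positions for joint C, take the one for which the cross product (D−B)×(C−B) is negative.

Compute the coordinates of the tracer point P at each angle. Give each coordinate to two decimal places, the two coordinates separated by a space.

A=(0,0), D=(12.00,0)
θ=325°: B = A + 2.00·(cos325°, sin325°) = (1.6383, -1.1472)
θ=325°: |BD| = 10.4250
θ=325°: circle(B,5.00) ∩ circle(D,6.00): a=4.6849, h=1.7469
θ=325°:   candidates: C₊=(6.1026,1.1046) cross=18.211; C₋=(6.4870,-2.3679) cross=-18.211
θ=325°:   branch - wants cross < 0 → take C=(6.4870,-2.3679) (cross=-18.211)
θ=325°: ex = (C−B)/|BC| = (0.9697,-0.2441); ey = (0.2441,0.9697)
θ=325°: P = B + 3.08·ex + -1.08·ey = (4.3614,-2.9464)
θ=326°: B = A + 2.00·(cos326°, sin326°) = (1.6581, -1.1184)
θ=326°: |BD| = 10.4022
θ=326°: circle(B,5.00) ∩ circle(D,6.00): a=4.6724, h=1.7801
θ=326°:   candidates: C₊=(6.1120,1.1538) cross=18.517; C₋=(6.4948,-2.3859) cross=-18.517
θ=326°:   branch - wants cross < 0 → take C=(6.4948,-2.3859) (cross=-18.517)
θ=326°: ex = (C−B)/|BC| = (0.9673,-0.2535); ey = (0.2535,0.9673)
θ=326°: P = B + 3.08·ex + -1.08·ey = (4.3637,-2.9439)
θ=334°: B = A + 2.00·(cos334°, sin334°) = (1.7976, -0.8767)
θ=334°: |BD| = 10.2400
θ=334°: circle(B,5.00) ∩ circle(D,6.00): a=4.5829, h=1.9993
θ=334°:   candidates: C₊=(6.1925,1.5076) cross=20.472; C₋=(6.5348,-2.4763) cross=-20.472
θ=334°:   branch - wants cross < 0 → take C=(6.5348,-2.4763) (cross=-20.472)
θ=334°: ex = (C−B)/|BC| = (0.9474,-0.3199); ey = (0.3199,0.9474)
θ=334°: P = B + 3.08·ex + -1.08·ey = (4.3702,-2.8853)

θ=325°: 4.36 -2.95
θ=326°: 4.36 -2.94
θ=334°: 4.37 -2.89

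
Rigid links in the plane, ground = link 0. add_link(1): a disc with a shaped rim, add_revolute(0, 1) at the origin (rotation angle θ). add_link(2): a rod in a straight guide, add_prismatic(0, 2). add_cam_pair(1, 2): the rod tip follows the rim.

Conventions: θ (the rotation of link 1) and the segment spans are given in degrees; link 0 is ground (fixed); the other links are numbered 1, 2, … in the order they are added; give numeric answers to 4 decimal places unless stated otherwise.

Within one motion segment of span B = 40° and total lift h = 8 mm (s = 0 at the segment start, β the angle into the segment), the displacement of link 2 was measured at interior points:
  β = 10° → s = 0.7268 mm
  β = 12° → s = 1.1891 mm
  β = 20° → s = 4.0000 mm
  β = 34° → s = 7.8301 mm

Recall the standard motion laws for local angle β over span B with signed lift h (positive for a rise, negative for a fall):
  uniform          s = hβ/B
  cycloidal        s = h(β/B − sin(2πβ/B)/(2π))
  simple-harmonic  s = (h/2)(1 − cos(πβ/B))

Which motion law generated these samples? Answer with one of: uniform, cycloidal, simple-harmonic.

candidates at β/B = r: uniform s = h·r (linear in β); cycloidal s = h·(r − sin(2πr)/(2π)); simple-harmonic s = (h/2)(1 − cos(πr))
β=10°: printed 0.7268 | uniform 2.0000, cycloidal 0.7268, simple-harmonic 1.1716
β=12°: printed 1.1891 | uniform 2.4000, cycloidal 1.1891, simple-harmonic 1.6489
β=20°: printed 4.0000 | uniform 4.0000, cycloidal 4.0000, simple-harmonic 4.0000
β=34°: printed 7.8301 | uniform 6.8000, cycloidal 7.8301, simple-harmonic 7.5640
only one law matches every sample → cycloidal

cycloidal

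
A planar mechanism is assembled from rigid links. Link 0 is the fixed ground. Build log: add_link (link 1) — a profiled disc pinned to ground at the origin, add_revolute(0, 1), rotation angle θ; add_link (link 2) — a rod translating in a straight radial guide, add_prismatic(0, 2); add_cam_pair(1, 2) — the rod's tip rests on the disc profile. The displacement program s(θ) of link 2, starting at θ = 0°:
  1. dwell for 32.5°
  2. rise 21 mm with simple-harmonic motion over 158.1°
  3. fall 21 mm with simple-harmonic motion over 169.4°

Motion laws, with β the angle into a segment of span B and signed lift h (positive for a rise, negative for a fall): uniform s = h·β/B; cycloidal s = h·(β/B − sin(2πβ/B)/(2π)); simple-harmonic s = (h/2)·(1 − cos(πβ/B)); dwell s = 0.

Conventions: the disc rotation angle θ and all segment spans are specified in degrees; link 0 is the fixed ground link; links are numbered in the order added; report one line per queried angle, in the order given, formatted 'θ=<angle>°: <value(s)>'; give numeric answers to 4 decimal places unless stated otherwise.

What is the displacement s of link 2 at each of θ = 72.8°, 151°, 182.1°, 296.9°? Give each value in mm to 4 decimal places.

seg 1 [0°–32.5°] dwell: s stays 0.0000
seg 2 [32.5°–190.6°] simple-harmonic, h=21: θ=72.8° here. β=40.3, B=158.1. 21/2·(1 − cos(π·0.2549)) = 3.1906 → s = 3.1906
seg 2 [32.5°–190.6°] simple-harmonic, h=21: θ=151° here. β=118.5, B=158.1. 21/2·(1 − cos(π·0.7495)) = 17.9135 → s = 17.9135
seg 2 [32.5°–190.6°] simple-harmonic, h=21: θ=182.1° here. β=149.6, B=158.1. 21/2·(1 − cos(π·0.9462)) = 20.8506 → s = 20.8506
seg 2 [32.5°–190.6°] simple-harmonic, h=21: full span → s += 21 → s = 21.0000
seg 3 [190.6°–360°] simple-harmonic, h=-21: θ=296.9° here. β=106.3, B=169.4. -21/2·(1 − cos(π·0.6275)) = -14.5945 → s = 6.4055

θ=72.8°: 3.1906
θ=151°: 17.9135
θ=182.1°: 20.8506
θ=296.9°: 6.4055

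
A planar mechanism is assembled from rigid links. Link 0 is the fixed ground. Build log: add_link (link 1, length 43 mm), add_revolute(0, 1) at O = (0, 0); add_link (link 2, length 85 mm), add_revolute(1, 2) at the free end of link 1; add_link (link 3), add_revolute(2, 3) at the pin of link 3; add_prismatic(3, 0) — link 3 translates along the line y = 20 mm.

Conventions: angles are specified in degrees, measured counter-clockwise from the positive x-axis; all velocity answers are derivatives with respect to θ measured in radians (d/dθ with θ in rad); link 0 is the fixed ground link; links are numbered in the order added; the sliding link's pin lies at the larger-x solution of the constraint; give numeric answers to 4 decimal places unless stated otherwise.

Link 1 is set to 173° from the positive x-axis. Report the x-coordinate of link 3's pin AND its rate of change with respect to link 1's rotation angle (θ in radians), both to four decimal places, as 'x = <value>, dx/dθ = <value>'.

geometry: r = 43 mm, L = 85 mm, e = 20 mm
crank pin P = (r cos θ, r sin θ) = (-42.679485, 5.240382)
h = r sin θ − e = 5.240382 − 20 = -14.759618
x = r cos θ + √(L² − h²) = -42.679485 + 83.708743 = 41.029259
dx/dθ = −r sin θ − h·r cos θ/√(L² − h²) (θ in radians; h = -14.759618) = -12.765676

x = 41.0293, dx/dθ = -12.7657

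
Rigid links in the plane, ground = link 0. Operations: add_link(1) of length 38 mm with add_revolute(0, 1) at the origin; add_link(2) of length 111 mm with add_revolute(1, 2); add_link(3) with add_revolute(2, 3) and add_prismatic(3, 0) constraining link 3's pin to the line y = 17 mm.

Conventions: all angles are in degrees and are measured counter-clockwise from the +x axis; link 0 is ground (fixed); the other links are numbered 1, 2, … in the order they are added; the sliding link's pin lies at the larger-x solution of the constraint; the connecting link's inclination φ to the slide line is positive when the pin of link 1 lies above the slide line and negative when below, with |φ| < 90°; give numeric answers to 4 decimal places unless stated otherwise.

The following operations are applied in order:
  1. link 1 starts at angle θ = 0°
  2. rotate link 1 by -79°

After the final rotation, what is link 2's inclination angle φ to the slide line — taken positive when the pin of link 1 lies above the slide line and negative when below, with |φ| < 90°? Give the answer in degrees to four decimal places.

geometry: r = 38 mm, L = 111 mm, e = 17 mm; θ starts at 0°
rotate link 1 by -79°: θ ← 0° -79° = -79°
h = r sin θ − e = -37.301833 − 17 = -54.301833
sin φ = h / L = -54.301833 / 111 = -0.48920570
φ = arcsin(-0.48920570) = -29.288388°

-29.2884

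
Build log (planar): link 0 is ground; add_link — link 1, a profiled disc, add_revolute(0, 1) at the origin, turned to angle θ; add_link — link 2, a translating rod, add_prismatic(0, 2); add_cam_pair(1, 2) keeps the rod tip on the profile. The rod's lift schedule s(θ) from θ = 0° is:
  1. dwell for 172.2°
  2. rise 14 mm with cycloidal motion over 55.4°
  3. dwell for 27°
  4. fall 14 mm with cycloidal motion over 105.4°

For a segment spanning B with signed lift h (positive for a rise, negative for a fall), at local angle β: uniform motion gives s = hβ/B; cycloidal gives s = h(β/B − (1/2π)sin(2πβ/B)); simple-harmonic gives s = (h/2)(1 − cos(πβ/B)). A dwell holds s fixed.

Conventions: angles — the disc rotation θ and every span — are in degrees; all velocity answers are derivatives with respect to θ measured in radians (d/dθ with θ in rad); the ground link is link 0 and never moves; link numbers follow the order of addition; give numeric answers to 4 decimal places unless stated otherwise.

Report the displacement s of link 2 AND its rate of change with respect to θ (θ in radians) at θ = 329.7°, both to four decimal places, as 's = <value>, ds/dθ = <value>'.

seg 1 [0°–172.2°] dwell: s stays 0.0000
seg 2 [172.2°–227.6°] cycloidal, h=14: full span → s += 14 → s = 14.0000
seg 3 [227.6°–254.6°] dwell: s stays 14.0000
seg 4 [254.6°–360°] cycloidal, h=-14: θ=329.7° here. β=75.1, B=105.4. -14·(0.7125 − sin(2π·0.7125)/(2π)) = -12.1420 → s = 1.8580
velocity in seg [254.6°–360°] (cycloidal), θ in radians: β = 75.1° = 1.3107 rad, B = 105.4° = 1.8396 rad; ds/dθ = (h/B)(1 − cos(2πβ/B)) = ((-14)/1.8396)(1 − cos(2π·0.7125)) = -9.385965 mm/rad

s = 1.8580, ds/dθ = -9.3860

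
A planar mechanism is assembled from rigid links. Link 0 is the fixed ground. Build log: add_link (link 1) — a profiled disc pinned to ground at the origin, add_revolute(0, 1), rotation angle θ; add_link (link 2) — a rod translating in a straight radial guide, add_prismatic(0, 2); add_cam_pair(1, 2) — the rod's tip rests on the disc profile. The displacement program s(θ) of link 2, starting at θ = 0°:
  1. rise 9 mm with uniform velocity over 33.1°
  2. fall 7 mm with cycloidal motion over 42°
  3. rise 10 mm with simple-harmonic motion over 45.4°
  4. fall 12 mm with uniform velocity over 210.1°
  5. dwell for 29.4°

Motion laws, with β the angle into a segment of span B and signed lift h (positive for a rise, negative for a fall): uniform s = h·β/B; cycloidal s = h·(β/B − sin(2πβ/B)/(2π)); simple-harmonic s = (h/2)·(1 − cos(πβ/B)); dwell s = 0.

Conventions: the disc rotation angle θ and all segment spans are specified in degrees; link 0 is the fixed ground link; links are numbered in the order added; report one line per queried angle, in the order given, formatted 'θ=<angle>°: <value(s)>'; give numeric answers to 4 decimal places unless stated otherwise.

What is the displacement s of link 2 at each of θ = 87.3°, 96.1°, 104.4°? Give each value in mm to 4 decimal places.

seg 1 [0°–33.1°] uniform, h=9: full span → s += 9 → s = 9.0000
seg 2 [33.1°–75.1°] cycloidal, h=-7: full span → s += -7 → s = 2.0000
seg 3 [75.1°–120.5°] simple-harmonic, h=10: θ=87.3° here. β=12.2, B=45.4. 10/2·(1 − cos(π·0.2687)) = 1.6784 → s = 3.6784
seg 3 [75.1°–120.5°] simple-harmonic, h=10: θ=96.1° here. β=21, B=45.4. 10/2·(1 − cos(π·0.4626)) = 4.4132 → s = 6.4132
seg 3 [75.1°–120.5°] simple-harmonic, h=10: θ=104.4° here. β=29.3, B=45.4. 10/2·(1 − cos(π·0.6454)) = 7.2050 → s = 9.2050

θ=87.3°: 3.6784
θ=96.1°: 6.4132
θ=104.4°: 9.2050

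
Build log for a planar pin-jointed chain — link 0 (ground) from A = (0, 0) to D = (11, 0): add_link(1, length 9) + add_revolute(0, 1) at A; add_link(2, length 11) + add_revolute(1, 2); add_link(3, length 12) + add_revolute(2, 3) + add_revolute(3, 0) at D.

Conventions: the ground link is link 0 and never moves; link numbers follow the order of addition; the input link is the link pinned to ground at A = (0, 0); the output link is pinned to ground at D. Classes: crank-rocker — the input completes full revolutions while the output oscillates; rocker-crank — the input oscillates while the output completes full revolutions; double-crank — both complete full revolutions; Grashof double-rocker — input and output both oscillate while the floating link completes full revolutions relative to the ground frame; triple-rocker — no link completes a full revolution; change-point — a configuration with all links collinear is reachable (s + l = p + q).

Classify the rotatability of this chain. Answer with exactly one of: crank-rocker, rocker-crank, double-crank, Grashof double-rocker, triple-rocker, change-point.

lengths: ground=11, input=9, coupler=11, output=12
sorted: s=9 (shortest), l=12 (longest), p+q=22
s + l = 21 vs p + q = 22
s + l < p + q (Grashof) with shortest = input link → crank-rocker

crank-rocker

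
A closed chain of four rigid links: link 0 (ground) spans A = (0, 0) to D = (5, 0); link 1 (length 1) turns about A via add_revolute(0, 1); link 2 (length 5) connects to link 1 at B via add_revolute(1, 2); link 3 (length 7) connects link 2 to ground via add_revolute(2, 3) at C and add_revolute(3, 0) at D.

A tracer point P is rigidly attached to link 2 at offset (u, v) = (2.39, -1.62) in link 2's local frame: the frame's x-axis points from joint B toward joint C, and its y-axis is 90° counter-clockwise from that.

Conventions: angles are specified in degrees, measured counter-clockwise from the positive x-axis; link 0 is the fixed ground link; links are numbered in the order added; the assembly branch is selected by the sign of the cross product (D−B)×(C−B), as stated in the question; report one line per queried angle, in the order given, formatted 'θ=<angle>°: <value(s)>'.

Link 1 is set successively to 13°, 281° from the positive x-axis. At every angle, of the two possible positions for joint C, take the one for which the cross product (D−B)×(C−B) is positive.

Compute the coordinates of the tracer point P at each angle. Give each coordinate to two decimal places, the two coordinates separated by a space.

A=(0,0), D=(5.00,0)
θ=13°: B = A + 1.00·(cos13°, sin13°) = (0.9744, 0.2250)
θ=13°: |BD| = 4.0319
θ=13°: circle(B,5.00) ∩ circle(D,7.00): a=-0.9603, h=4.9069
θ=13°:   candidates: C₊=(0.2893,5.1778) cross=19.784; C₋=(-0.2582,-4.6207) cross=-19.784
θ=13°:   branch + wants cross > 0 → take C=(0.2893,5.1778) (cross=19.784)
θ=13°: ex = (C−B)/|BC| = (-0.1370,0.9906); ey = (-0.9906,-0.1370)
θ=13°: P = B + 2.39·ex + -1.62·ey = (2.2516,2.8144)
θ=281°: B = A + 1.00·(cos281°, sin281°) = (0.1908, -0.9816)
θ=281°: |BD| = 4.9084
θ=281°: circle(B,5.00) ∩ circle(D,7.00): a=0.0094, h=5.0000
θ=281°:   candidates: C₊=(-0.8000,3.9192) cross=24.542; C₋=(1.1999,-5.8787) cross=-24.542
θ=281°:   branch + wants cross > 0 → take C=(-0.8000,3.9192) (cross=24.542)
θ=281°: ex = (C−B)/|BC| = (-0.1982,0.9802); ey = (-0.9802,-0.1982)
θ=281°: P = B + 2.39·ex + -1.62·ey = (1.3051,1.6820)

θ=13°: 2.25 2.81
θ=281°: 1.31 1.68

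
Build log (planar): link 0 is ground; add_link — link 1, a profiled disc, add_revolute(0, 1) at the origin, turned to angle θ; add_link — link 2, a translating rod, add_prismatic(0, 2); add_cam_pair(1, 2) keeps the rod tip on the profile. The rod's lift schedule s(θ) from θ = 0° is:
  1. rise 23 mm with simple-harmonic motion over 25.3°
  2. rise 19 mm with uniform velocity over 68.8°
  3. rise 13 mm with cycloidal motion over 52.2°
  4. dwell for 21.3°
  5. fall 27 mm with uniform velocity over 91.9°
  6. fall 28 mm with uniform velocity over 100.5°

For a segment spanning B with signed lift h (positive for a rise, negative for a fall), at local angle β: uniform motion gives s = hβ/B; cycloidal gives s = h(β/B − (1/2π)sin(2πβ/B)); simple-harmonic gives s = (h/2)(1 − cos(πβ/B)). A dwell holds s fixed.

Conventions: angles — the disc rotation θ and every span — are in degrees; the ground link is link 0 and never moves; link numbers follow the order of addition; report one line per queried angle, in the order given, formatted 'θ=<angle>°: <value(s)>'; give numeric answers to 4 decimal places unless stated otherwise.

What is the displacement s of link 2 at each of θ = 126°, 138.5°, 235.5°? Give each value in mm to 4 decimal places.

seg 1 [0°–25.3°] simple-harmonic, h=23: full span → s += 23 → s = 23.0000
seg 2 [25.3°–94.1°] uniform, h=19: full span → s += 19 → s = 42.0000
seg 3 [94.1°–146.3°] cycloidal, h=13: θ=126° here. β=31.9, B=52.2. 13·(0.6111 − sin(2π·0.6111)/(2π)) = 9.2744 → s = 51.2744
seg 3 [94.1°–146.3°] cycloidal, h=13: θ=138.5° here. β=44.4, B=52.2. 13·(0.8506 − sin(2π·0.8506)/(2π)) = 12.7269 → s = 54.7269
seg 3 [94.1°–146.3°] cycloidal, h=13: full span → s += 13 → s = 55.0000
seg 4 [146.3°–167.6°] dwell: s stays 55.0000
seg 5 [167.6°–259.5°] uniform, h=-27: θ=235.5° here. β=67.9, B=91.9. -27·67.9/91.9 = -19.9489 → s = 35.0511

θ=126°: 51.2744
θ=138.5°: 54.7269
θ=235.5°: 35.0511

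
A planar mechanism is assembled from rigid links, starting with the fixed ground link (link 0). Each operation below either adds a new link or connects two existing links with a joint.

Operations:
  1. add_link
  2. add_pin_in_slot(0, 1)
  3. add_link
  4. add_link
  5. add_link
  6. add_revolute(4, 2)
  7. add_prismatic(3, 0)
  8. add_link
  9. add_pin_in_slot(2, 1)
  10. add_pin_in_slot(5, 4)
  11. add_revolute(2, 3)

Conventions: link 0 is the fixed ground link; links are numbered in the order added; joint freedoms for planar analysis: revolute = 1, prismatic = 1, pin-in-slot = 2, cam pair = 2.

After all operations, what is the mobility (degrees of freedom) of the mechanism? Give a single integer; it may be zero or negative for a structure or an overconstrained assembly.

link 0 = ground. State L|J1|J2 = 1|0|0
+link1  2|0|0
PS(0,1) f=2→J2  2|0|1
+link2  3|0|1
+link3  4|0|1
+link4  5|0|1
R(4,2) f=1→J1  5|1|1
P(3,0) f=1→J1  5|2|1
+link5  6|2|1
PS(2,1) f=2→J2  6|2|2
PS(5,4) f=2→J2  6|2|3
R(2,3) f=1→J1  6|3|3
M = 3(6−1)−2·3−3 = 15−6−3 = 6

M = 6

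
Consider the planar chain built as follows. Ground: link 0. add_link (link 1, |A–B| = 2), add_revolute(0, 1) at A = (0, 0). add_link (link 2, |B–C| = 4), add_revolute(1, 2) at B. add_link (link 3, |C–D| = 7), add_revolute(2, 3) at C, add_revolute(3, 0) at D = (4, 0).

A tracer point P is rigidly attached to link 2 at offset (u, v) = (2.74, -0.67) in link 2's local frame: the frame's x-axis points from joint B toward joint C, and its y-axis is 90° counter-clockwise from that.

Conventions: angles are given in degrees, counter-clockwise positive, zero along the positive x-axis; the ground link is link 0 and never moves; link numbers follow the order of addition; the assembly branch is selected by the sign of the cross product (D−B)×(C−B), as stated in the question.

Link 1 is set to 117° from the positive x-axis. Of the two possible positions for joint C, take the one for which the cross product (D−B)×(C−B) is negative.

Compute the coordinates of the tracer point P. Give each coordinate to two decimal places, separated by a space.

A=(0,0), D=(4.00,0)
B = A + 2.00·(cos117°, sin117°) = (-0.9080, 1.7820)
|BD| = 5.2215
circle(B,4.00) ∩ circle(D,7.00): a=-0.5493, h=3.9621
  candidates: C₊=(-0.0721,5.6937) cross=20.688; C₋=(-2.7765,-1.7547) cross=-20.688
  branch - wants cross < 0 → take C=(-2.7765,-1.7547) (cross=-20.688)
ex = (C−B)/|BC| = (-0.4671,-0.8842); ey = (0.8842,-0.4671)
P = B + 2.74·ex + -0.67·ey = (-2.7803,-0.3277)

-2.78 -0.33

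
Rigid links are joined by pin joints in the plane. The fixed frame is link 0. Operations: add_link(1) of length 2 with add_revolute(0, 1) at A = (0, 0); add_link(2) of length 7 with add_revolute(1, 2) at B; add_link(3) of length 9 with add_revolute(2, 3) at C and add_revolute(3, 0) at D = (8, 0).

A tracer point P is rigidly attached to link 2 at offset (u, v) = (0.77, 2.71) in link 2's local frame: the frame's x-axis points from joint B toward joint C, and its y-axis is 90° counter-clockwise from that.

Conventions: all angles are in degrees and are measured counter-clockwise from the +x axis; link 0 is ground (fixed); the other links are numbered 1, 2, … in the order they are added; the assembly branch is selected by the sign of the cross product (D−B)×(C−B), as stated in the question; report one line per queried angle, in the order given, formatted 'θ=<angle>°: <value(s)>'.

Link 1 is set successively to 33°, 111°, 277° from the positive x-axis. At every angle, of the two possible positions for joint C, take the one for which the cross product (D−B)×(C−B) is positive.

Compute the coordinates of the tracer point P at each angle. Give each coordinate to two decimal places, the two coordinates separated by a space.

A=(0,0), D=(8.00,0)
θ=33°: B = A + 2.00·(cos33°, sin33°) = (1.6773, 1.0893)
θ=33°: |BD| = 6.4158
θ=33°: circle(B,7.00) ∩ circle(D,9.00): a=0.7141, h=6.9635
θ=33°:   candidates: C₊=(3.5633,7.8304) cross=44.676; C₋=(1.1988,-5.8943) cross=-44.676
θ=33°:   branch + wants cross > 0 → take C=(3.5633,7.8304) (cross=44.676)
θ=33°: ex = (C−B)/|BC| = (0.2694,0.9630); ey = (-0.9630,0.2694)
θ=33°: P = B + 0.77·ex + 2.71·ey = (-0.7250,2.5609)
θ=111°: B = A + 2.00·(cos111°, sin111°) = (-0.7167, 1.8672)
θ=111°: |BD| = 8.9145
θ=111°: circle(B,7.00) ∩ circle(D,9.00): a=2.6624, h=6.4739
θ=111°:   candidates: C₊=(3.2426,7.6398) cross=57.712; C₋=(0.5306,-5.0208) cross=-57.712
θ=111°:   branch + wants cross > 0 → take C=(3.2426,7.6398) (cross=57.712)
θ=111°: ex = (C−B)/|BC| = (0.5656,0.8247); ey = (-0.8247,0.5656)
θ=111°: P = B + 0.77·ex + 2.71·ey = (-2.5161,4.0350)
θ=277°: B = A + 2.00·(cos277°, sin277°) = (0.2437, -1.9851)
θ=277°: |BD| = 8.0063
θ=277°: circle(B,7.00) ∩ circle(D,9.00): a=2.0047, h=6.7068
θ=277°:   candidates: C₊=(0.5229,5.0093) cross=53.696; C₋=(3.8487,-7.9854) cross=-53.696
θ=277°:   branch + wants cross > 0 → take C=(0.5229,5.0093) (cross=53.696)
θ=277°: ex = (C−B)/|BC| = (0.0399,0.9992); ey = (-0.9992,0.0399)
θ=277°: P = B + 0.77·ex + 2.71·ey = (-2.4334,-1.1076)

θ=33°: -0.72 2.56
θ=111°: -2.52 4.03
θ=277°: -2.43 -1.11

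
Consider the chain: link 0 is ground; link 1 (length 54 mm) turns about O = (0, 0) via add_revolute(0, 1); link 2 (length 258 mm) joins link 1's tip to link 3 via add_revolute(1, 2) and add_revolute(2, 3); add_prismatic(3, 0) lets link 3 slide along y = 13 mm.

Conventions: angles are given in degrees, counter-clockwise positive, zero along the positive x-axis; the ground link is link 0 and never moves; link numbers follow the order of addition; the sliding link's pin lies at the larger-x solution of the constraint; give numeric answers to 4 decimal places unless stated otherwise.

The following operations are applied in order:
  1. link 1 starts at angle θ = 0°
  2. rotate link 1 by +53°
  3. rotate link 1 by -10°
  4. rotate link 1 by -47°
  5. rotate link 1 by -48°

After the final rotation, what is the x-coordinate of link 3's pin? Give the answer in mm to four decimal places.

geometry: r = 54 mm, L = 258 mm, e = 13 mm; θ starts at 0°
rotate link 1 by +53°: θ ← 0° +53° = 53°
rotate link 1 by -10°: θ ← 53° -10° = 43°
rotate link 1 by -47°: θ ← 43° -47° = -4°
rotate link 1 by -48°: θ ← -4° -48° = -52°
crank pin P = (r cos θ, r sin θ) = (33.245720, -42.552581)
h = r sin θ − e = -42.552581 − 13 = -55.552581
x = r cos θ + √(L² − h²) = 33.245720 + 251.948230 = 285.193950

285.1940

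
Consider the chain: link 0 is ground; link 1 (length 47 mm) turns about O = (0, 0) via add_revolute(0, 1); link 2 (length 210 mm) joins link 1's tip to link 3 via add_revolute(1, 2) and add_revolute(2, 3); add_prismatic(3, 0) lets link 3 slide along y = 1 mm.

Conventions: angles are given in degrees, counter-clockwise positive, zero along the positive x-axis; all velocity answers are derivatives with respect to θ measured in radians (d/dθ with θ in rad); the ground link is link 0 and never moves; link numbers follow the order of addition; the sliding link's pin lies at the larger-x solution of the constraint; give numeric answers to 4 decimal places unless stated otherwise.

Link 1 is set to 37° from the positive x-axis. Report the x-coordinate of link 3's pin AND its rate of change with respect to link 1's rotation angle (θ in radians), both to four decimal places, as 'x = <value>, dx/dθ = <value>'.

geometry: r = 47 mm, L = 210 mm, e = 1 mm
crank pin P = (r cos θ, r sin θ) = (37.535869, 28.285306)
h = r sin θ − e = 28.285306 − 1 = 27.285306
x = r cos θ + √(L² − h²) = 37.535869 + 208.219865 = 245.755734
dx/dθ = −r sin θ − h·r cos θ/√(L² − h²) (θ in radians; h = 27.285306) = -33.204038

x = 245.7557, dx/dθ = -33.2040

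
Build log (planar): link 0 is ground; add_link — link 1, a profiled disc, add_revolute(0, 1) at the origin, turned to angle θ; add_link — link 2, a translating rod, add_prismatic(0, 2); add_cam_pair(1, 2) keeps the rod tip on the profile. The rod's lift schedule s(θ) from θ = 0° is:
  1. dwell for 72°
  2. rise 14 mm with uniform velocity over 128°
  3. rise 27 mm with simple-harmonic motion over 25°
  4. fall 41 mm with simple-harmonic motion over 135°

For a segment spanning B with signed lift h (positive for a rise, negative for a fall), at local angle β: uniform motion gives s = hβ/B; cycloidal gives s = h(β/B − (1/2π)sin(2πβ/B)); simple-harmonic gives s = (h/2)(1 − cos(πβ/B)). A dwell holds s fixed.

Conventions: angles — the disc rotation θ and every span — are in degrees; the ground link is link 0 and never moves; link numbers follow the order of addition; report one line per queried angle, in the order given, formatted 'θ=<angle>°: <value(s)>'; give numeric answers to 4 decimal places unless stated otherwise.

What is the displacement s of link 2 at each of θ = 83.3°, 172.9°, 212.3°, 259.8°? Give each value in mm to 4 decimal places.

seg 1 [0°–72°] dwell: s stays 0.0000
seg 2 [72°–200°] uniform, h=14: θ=83.3° here. β=11.3, B=128. 14·11.3/128 = 1.2359 → s = 1.2359
seg 2 [72°–200°] uniform, h=14: θ=172.9° here. β=100.9, B=128. 14·100.9/128 = 11.0359 → s = 11.0359
seg 2 [72°–200°] uniform, h=14: full span → s += 14 → s = 14.0000
seg 3 [200°–225°] simple-harmonic, h=27: θ=212.3° here. β=12.3, B=25. 27/2·(1 − cos(π·0.4920)) = 13.1607 → s = 27.1607
seg 3 [200°–225°] simple-harmonic, h=27: full span → s += 27 → s = 41.0000
seg 4 [225°–360°] simple-harmonic, h=-41: θ=259.8° here. β=34.8, B=135. -41/2·(1 − cos(π·0.2578)) = -6.3628 → s = 34.6372

θ=83.3°: 1.2359
θ=172.9°: 11.0359
θ=212.3°: 27.1607
θ=259.8°: 34.6372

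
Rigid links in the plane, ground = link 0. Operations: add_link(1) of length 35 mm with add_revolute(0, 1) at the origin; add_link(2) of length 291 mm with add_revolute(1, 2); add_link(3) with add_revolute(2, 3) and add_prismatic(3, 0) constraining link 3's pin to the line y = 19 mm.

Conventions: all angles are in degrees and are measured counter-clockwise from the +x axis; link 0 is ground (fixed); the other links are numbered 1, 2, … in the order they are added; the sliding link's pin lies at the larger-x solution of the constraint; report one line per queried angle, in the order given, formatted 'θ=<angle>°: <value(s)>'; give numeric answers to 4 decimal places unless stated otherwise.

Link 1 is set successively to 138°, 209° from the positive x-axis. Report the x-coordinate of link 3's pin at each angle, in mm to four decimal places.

geometry: r = 35 mm, L = 291 mm, e = 19 mm
θ=138°: crank pin P = (r cos θ, r sin θ) = (-26.010069, 23.419571)
θ=138°: h = r sin θ − e = 23.419571 − 19 = 4.419571
θ=138°: x = r cos θ + √(L² − h²) = -26.010069 + 290.966437 = 264.956368
θ=209°: crank pin P = (r cos θ, r sin θ) = (-30.611690, -16.968337)
θ=209°: h = r sin θ − e = -16.968337 − 19 = -35.968337
θ=209°: x = r cos θ + √(L² − h²) = -30.611690 + 288.768556 = 258.156866

θ=138°: 264.9564
θ=209°: 258.1569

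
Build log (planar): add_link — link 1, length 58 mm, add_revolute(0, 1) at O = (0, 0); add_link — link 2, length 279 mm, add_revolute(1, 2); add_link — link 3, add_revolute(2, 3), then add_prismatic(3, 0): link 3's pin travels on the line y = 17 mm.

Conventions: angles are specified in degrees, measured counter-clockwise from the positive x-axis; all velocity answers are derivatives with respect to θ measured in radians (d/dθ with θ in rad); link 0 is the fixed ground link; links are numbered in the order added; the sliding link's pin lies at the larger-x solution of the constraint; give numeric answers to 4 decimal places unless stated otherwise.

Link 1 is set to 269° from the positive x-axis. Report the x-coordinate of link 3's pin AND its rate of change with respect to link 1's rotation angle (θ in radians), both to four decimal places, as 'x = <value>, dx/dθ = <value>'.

geometry: r = 58 mm, L = 279 mm, e = 17 mm
crank pin P = (r cos θ, r sin θ) = (-1.012240, -57.991166)
h = r sin θ − e = -57.991166 − 17 = -74.991166
x = r cos θ + √(L² − h²) = -1.012240 + 268.732813 = 267.720574
dx/dθ = −r sin θ − h·r cos θ/√(L² − h²) (θ in radians; h = -74.991166) = 57.708696

x = 267.7206, dx/dθ = 57.7087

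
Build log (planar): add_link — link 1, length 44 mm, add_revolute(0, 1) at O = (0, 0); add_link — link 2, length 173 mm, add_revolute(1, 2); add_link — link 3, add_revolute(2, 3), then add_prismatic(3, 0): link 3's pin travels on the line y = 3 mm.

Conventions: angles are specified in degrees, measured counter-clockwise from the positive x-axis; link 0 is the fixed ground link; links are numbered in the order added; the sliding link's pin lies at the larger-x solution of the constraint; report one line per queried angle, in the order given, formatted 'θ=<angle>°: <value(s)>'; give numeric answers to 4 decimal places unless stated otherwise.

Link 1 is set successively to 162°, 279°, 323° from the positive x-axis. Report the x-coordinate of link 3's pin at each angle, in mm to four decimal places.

geometry: r = 44 mm, L = 173 mm, e = 3 mm
θ=162°: crank pin P = (r cos θ, r sin θ) = (-41.846487, 13.596748)
θ=162°: h = r sin θ − e = 13.596748 − 3 = 10.596748
θ=162°: x = r cos θ + √(L² − h²) = -41.846487 + 172.675154 = 130.828668
θ=279°: crank pin P = (r cos θ, r sin θ) = (6.883116, -43.458287)
θ=279°: h = r sin θ − e = -43.458287 − 3 = -46.458287
θ=279°: x = r cos θ + √(L² − h²) = 6.883116 + 166.645215 = 173.528331
θ=323°: crank pin P = (r cos θ, r sin θ) = (35.139962, -26.479861)
θ=323°: h = r sin θ − e = -26.479861 − 3 = -29.479861
θ=323°: x = r cos θ + √(L² − h²) = 35.139962 + 170.469756 = 205.609719

θ=162°: 130.8287
θ=279°: 173.5283
θ=323°: 205.6097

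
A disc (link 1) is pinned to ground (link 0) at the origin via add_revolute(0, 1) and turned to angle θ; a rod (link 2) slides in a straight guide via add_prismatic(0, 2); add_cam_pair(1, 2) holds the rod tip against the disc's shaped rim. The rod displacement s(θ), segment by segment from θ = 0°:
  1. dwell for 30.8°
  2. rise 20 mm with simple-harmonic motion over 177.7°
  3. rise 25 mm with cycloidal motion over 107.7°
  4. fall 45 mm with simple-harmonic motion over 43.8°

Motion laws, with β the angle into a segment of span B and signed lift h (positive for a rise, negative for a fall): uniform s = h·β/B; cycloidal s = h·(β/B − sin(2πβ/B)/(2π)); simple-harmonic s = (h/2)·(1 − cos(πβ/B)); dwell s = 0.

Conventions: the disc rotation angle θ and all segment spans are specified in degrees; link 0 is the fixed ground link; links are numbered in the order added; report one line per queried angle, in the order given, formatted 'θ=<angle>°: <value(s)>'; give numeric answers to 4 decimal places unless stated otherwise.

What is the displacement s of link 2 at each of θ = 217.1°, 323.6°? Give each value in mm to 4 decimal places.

segment 1 (0° to 30.8°, dwell): s unchanged at 0.0000
segment 2 (30.8° to 208.5°, simple-harmonic, h = 20) is passed completely: s = 0.0000 + (20) = 20.0000
θ = 217.1° falls in segment 3 (208.5° to 316.2°, cycloidal, h = 25): β = 217.1 − 208.5 = 8.6°, B = 107.7°; Δs = 25·(0.0799 − sin(2π·0.0799)/(2π)) = 0.0827; s = 20.0000 + 0.0827 = 20.0827
segment 3 (208.5° to 316.2°, cycloidal, h = 25) is passed completely: s = 20.0000 + (25) = 45.0000
θ = 323.6° falls in segment 4 (316.2° to 360°, simple-harmonic, h = -45): β = 323.6 − 316.2 = 7.4°, B = 43.8°; Δs = -45/2·(1 − cos(π·0.1689)) = -3.0956; s = 45.0000 − 3.0956 = 41.9044

θ=217.1°: 20.0827
θ=323.6°: 41.9044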